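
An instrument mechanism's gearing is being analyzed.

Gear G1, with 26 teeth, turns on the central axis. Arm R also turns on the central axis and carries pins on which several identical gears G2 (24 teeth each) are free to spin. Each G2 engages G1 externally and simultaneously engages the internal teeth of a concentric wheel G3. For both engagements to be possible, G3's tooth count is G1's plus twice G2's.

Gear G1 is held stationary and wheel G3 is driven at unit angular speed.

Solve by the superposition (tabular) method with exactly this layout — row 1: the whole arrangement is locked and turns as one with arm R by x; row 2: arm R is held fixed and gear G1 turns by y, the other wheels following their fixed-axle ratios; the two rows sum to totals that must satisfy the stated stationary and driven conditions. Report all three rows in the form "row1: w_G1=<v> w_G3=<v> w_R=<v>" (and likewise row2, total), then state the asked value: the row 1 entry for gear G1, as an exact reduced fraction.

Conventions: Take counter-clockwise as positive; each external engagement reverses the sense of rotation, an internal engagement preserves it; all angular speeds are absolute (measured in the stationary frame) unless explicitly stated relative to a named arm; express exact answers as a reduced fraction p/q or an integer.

row1: w_G1=37/50 w_G3=37/50 w_R=37/50
row2: w_G1=-37/50 w_G3=13/50 w_R=0
total: w_G1=0 w_G3=1 w_R=37/50
asked value: 37/50

class = planetary set [G3 = 26+2·24 = 74; Willis about the carrier]
row 1: whole set turns with the arm by x
superposition row 2 [arm held]: sun y, ring −(26/74)·y, arm 0
boundary: total ω_sun = x + y = 0 and total ω_ring = x − (26/74)·y = 1  ⇒  y = -37/50, x = 37/50
row 2 ring = −(26/74)·(-37/50) = 13/50
totals (row 1 + row 2): sun 37/50 + (-37/50) = 0, ring 37/50 + 13/50 = 1, arm 37/50 + 0 = 37/50
asked cell (row1, sun) = 37/50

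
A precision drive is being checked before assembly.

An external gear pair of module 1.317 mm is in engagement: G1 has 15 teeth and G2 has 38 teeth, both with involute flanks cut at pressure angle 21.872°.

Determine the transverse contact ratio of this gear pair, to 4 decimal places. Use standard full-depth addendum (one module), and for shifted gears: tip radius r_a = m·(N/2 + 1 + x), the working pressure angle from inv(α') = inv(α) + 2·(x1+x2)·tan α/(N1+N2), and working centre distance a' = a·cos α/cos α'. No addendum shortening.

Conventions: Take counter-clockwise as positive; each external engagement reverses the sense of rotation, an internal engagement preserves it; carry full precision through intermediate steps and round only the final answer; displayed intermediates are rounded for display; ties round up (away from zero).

1.5251

single-mesh involute tooth geometry (15T engaging 38T at module 1.317)
base radii: r_b1 = 9.166502, r_b2 = 23.221805
tip radii: r_a1 = 11.194500, r_a2 = 26.340000
no profile shift: α' = α, a' = a
action lengths: √(r_a1²−r_b1²) = 6.425891, √(r_a2²−r_b2²) = 12.431548
base pitch p_b = π·m·cos α = 3.839655
CR = (6.425891 + 12.431548 − 34.900500·sin 21.87200°)/3.839655 = 1.525086
contact ratio ≈ 1.5251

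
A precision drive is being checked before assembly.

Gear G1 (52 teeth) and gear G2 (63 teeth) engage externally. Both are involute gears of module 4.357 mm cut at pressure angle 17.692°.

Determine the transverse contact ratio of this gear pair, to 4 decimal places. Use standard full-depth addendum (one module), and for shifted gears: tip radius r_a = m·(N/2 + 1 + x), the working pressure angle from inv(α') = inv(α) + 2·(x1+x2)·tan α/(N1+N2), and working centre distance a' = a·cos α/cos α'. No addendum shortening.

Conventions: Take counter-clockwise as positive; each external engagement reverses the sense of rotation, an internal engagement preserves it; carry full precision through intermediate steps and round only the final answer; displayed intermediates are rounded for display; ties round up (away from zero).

1.9196

single-mesh involute tooth geometry (52T engaging 63T at module 4.357)
base radii: r_b1 = 107.924206, r_b2 = 130.754326
tip radii: r_a1 = 117.639000, r_a2 = 141.602500
no profile shift: α' = α, a' = a
action lengths: √(r_a1²−r_b1²) = 46.811325, √(r_a2²−r_b2²) = 54.355995
base pitch p_b = π·m·cos α = 13.040534
CR = (46.811325 + 54.355995 − 250.527500·sin 17.69200°)/13.040534 = 1.919553
contact ratio ≈ 1.9196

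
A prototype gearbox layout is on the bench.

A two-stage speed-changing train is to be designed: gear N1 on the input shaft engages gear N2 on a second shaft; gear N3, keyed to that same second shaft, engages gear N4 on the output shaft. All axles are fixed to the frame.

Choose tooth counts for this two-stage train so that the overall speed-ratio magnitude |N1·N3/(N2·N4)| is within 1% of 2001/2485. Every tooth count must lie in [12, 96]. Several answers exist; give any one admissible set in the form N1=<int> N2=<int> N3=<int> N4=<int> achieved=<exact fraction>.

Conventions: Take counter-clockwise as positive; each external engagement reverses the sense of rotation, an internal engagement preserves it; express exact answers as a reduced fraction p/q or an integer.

N1=23 N2=35 N3=87 N4=71 achieved=2001/2485

design class (target 2001/2485): fixed-axis compound train
target = 2001/2485 in lowest terms: an exact hit needs N1·N3 = k·2001 and N2·N4 = k·2485 for one integer k, every count in [12, 96]; additionally prefer no 1:1 stage (N1 ≠ N2, N3 ≠ N4)
k = 1: N1·N3 = 2001 = 23·87, N2·N4 = 2485 = 35·71
achieved = 23·87/(35·71) = 2001/2485; |achieved − target| = 0 ≤ 2001/248500 ✓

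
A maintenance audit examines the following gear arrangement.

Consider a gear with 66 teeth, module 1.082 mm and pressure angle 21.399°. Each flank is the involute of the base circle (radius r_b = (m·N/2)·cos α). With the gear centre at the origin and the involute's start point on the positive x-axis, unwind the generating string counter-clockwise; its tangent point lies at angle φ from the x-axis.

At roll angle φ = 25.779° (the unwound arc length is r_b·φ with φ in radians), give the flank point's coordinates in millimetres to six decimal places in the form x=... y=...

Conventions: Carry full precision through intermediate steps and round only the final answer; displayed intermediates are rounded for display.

single-mesh involute tooth geometry (66T wheel at module 1.082)
pitch radius r_p = m·N/2 = 1.082·66/2 = 35.706000
base radius r_b = r_p·cos α = 35.706000·cos 21.399° = 33.244506
roll angle φ = 25.779° = 0.44992843 rad
x = r_b·(cos φ + φ·sin φ) = 36.441052
y = r_b·(sin φ − φ·cos φ) = 0.989035

x=36.441052 y=0.989035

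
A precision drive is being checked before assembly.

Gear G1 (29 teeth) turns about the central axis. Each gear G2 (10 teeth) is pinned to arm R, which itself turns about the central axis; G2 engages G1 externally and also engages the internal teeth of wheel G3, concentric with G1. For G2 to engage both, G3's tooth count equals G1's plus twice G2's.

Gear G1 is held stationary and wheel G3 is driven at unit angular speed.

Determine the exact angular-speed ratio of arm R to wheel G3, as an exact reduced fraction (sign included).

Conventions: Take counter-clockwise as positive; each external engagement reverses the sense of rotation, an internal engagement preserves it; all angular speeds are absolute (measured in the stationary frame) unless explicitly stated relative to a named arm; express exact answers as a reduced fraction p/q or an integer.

49/78

topology: planetary set — G1 29T / G2 10T / G3 49T, arm = carrier (Willis)
ring teeth: 29 + 2·10 = 49
29(ω_sun−ω_arm) = −49(ω_ring−ω_arm),  ω_sun = 0, ω_ring = 1
29(0−ω_arm) = −49(1−ω_arm)  ⇒  78·ω_arm = 49  ⇒  ω_arm = 49/78
ω_out/ω_in = 49/78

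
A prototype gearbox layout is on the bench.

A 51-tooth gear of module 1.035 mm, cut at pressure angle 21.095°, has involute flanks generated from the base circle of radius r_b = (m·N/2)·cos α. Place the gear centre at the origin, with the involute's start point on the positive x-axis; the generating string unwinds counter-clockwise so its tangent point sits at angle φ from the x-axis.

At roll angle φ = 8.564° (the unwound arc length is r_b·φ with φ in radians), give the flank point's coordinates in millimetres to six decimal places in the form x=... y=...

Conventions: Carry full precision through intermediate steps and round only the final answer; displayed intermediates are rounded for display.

topology: single-mesh involute geometry — m = 1.035, N = 51
pitch radius r_p = m·N/2 = 1.035·51/2 = 26.392500
base radius r_b = r_p·cos α = 26.392500·cos 21.095° = 24.623805
roll angle φ = 8.564° = 0.14947000 rad
x = r_b·(cos φ + φ·sin φ) = 24.897334
y = r_b·(sin φ − φ·cos φ) = 0.027348

x=24.897334 y=0.027348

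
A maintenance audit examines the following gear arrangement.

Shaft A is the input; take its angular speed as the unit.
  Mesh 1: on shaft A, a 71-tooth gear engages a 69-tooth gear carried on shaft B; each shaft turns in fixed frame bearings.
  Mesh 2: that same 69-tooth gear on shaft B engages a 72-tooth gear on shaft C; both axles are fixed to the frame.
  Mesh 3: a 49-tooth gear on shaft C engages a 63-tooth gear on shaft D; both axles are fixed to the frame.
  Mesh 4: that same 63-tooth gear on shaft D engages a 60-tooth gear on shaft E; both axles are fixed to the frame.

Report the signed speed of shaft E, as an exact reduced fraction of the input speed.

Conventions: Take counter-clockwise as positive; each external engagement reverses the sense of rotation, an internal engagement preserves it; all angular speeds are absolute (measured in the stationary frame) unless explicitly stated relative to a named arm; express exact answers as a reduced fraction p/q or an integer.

3479/4320

4-mesh fixed-axis compound train (all bearings frame-fixed)
mesh 1 [71T→69T]: |ω|/ω_in = 1×71/69 = 71/69, sense flips to −
mesh 2 [69T→72T]: |ω|/ω_in = (71/69)×69/72 = 71/72, sense flips to +
mesh 3 [49T→63T]: |ω|/ω_in = (71/72)×49/63 = 497/648, sense flips to −
mesh 4 [63T→60T]: |ω|/ω_in = (497/648)×63/60 = 3479/4320, sense flips to +
signed output speed (× input speed) = 3479/4320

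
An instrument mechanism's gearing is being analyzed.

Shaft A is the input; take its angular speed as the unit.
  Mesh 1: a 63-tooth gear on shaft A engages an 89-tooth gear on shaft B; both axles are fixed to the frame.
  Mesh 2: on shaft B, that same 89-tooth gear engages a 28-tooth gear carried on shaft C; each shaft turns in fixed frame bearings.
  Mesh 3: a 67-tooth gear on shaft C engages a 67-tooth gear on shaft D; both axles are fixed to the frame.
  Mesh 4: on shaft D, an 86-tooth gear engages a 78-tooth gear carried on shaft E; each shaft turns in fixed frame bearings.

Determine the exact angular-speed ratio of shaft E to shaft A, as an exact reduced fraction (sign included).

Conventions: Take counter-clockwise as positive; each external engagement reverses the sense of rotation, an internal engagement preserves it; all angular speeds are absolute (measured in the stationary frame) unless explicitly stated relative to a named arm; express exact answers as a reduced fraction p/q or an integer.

class = fixed-axis compound train [4 meshes; 4 ratios multiply, 4 sense flips]
mesh 1 [63T→89T]: running ratio 63/89, sense −
mesh 2 [89T→28T]: running ratio 9/4, sense +
mesh 3 [67T→67T]: running ratio 9/4, sense −
mesh 4 [86T→78T]: running ratio 129/52, sense +
ω_out/ω_in = 129/52

129/52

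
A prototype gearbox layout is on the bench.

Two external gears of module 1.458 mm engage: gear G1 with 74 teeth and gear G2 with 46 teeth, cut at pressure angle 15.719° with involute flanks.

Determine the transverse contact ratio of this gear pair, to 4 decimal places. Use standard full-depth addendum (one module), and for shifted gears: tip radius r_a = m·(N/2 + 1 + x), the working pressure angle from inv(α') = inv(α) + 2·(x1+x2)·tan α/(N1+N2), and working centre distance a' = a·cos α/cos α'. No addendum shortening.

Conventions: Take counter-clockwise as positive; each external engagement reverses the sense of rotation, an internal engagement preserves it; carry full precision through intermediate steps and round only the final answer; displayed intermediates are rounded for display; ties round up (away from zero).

2.0687

topology: single-mesh involute geometry — m = 1.458, 74T/46T pair
base radii: r_b1 = 51.928525, r_b2 = 32.279894
tip radii: r_a1 = 55.404000, r_a2 = 34.992000
no profile shift: α' = α, a' = a
action lengths: √(r_a1²−r_b1²) = 19.314023, √(r_a2²−r_b2²) = 13.507350
base pitch p_b = π·m·cos α = 4.409143
CR = (19.314023 + 13.507350 − 87.480000·sin 15.71900°)/4.409143 = 2.068729
contact ratio ≈ 2.0687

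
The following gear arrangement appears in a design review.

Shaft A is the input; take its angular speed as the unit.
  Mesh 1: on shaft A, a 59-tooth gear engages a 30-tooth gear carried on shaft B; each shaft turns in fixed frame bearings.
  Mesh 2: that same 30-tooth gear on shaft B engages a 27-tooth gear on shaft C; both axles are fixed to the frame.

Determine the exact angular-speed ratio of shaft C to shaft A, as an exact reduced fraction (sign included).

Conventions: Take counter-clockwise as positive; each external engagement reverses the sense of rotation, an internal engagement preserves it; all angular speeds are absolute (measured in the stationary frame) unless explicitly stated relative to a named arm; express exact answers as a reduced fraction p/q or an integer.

class = fixed-axis compound train [2 meshes; 2 ratios multiply, 2 sense flips]
mesh 1 [59T→30T]: running ratio 59/30, sense −
mesh 2 [30T→27T]: running ratio 59/27, sense +
ω_out/ω_in = 59/27

59/27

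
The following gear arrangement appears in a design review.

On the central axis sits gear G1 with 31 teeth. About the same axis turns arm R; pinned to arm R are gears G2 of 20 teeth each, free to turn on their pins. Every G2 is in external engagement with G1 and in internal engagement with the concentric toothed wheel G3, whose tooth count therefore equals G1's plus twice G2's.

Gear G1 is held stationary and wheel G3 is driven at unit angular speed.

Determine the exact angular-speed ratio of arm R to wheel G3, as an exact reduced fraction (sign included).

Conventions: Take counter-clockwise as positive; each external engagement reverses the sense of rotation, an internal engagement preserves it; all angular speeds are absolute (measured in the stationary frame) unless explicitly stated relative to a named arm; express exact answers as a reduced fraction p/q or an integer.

topology: planetary set — G1 31T / G2 20T / G3 71T, arm = carrier (Willis)
ring teeth: 31 + 2·20 = 71
31(ω_sun−ω_arm) = −71(ω_ring−ω_arm),  ω_sun = 0, ω_ring = 1
31(0−ω_arm) = −71(1−ω_arm)  ⇒  102·ω_arm = 71  ⇒  ω_arm = 71/102
ω_out/ω_in = 71/102

71/102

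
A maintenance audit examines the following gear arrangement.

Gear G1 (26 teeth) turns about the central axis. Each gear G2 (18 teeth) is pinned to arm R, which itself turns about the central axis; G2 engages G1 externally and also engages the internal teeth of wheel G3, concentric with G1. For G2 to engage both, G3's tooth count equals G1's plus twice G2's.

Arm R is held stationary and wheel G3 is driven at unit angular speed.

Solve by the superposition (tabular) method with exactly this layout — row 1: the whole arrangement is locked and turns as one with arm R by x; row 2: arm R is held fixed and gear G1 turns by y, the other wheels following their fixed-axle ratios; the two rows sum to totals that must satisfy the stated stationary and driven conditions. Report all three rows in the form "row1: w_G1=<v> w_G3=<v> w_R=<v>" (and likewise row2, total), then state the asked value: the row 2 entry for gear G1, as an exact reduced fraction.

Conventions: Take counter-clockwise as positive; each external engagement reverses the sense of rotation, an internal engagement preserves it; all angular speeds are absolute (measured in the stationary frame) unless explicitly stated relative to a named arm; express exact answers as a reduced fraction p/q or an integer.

topology: planetary set — G1 26T / G2 18T / G3 62T, arm = carrier (Willis)
row 1: whole set turns with the arm by x
row 2 — arm fixed, fixed-axis ratios: sun y, ring −(26/62)·y, arm 0
boundary: total ω_arm = x = 0 and total ω_ring = x − (26/62)·y = 1  ⇒  y = -31/13, x = 0
row 2 ring = −(26/62)·(-31/13) = 1
totals (row 1 + row 2): sun 0 + (-31/13) = -31/13, ring 0 + 1 = 1, arm 0 + 0 = 0
asked cell (row2, sun) = -31/13

row1: w_G1=0 w_G3=0 w_R=0
row2: w_G1=-31/13 w_G3=1 w_R=0
total: w_G1=-31/13 w_G3=1 w_R=0
asked value: -31/13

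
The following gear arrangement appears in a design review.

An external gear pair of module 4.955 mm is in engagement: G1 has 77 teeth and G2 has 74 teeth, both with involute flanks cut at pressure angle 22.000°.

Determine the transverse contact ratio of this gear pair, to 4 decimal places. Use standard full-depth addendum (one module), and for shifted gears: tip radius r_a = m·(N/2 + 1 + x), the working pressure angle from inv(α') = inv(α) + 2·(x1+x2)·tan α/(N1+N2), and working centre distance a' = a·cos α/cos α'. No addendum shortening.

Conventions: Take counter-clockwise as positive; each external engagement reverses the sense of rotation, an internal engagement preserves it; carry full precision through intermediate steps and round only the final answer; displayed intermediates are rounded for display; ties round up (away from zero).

1.7071

recognized (one external pair, fixed centres): single-mesh tooth geometry, m = 4.955, N1 = 77, N2 = 74
base radii: r_b1 = 176.876546, r_b2 = 169.985252
tip radii: r_a1 = 195.722500, r_a2 = 188.290000
no profile shift: α' = α, a' = a
action lengths: √(r_a1²−r_b1²) = 83.797282, √(r_a2²−r_b2²) = 80.982333
base pitch p_b = π·m·cos α = 14.433092
CR = (83.797282 + 80.982333 − 374.102500·sin 22.00000°)/14.433092 = 1.707074
contact ratio ≈ 1.7071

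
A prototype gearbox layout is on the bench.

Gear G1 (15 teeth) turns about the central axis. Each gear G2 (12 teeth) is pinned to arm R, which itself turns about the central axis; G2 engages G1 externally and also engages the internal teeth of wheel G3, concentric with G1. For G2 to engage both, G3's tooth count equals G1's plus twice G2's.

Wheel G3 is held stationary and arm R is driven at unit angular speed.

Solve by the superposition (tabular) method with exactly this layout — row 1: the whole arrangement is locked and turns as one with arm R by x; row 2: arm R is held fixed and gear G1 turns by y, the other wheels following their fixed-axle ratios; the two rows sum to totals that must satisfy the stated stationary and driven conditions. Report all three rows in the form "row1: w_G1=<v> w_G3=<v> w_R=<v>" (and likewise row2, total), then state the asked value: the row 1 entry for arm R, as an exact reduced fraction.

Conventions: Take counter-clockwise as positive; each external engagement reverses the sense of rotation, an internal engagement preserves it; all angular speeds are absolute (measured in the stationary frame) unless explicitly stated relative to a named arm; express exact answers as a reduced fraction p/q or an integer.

row1: w_G1=1 w_G3=1 w_R=1
row2: w_G1=13/5 w_G3=-1 w_R=0
total: w_G1=18/5 w_G3=0 w_R=1
asked value: 1

topology: planetary set — G1 15T / G2 12T / G3 39T, arm = carrier (Willis)
row 1 — lock + rotate with arm: ω_sun = ω_ring = ω_arm = x
row 2 — arm fixed, fixed-axis ratios: sun y, ring −(15/39)·y, arm 0
boundary: total ω_ring = x − (15/39)·y = 0 and total ω_arm = x = 1  ⇒  y = 13/5, x = 1
row 2 ring = −(15/39)·13/5 = -1
totals (row 1 + row 2): sun 1 + 13/5 = 18/5, ring 1 + (-1) = 0, arm 1 + 0 = 1
asked cell (row1, arm) = 1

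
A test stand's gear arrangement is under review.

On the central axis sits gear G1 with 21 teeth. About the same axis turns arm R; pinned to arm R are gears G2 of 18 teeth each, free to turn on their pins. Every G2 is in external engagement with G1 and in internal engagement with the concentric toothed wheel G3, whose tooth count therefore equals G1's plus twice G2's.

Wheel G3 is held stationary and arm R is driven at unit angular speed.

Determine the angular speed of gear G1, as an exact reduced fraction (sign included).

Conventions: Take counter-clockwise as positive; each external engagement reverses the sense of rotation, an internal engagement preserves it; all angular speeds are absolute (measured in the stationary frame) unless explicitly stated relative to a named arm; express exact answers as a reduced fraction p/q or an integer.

26/7

recognized (axles ride arm R): planetary set, 21/18/57 teeth
ring teeth: 21 + 2·18 = 57
21(ω_sun−ω_arm) = −57(ω_ring−ω_arm),  ω_ring = 0, ω_arm = 1
ω_sun = 1 − (57/21)(0−1) = 26/7
exact speed ratio = 26/7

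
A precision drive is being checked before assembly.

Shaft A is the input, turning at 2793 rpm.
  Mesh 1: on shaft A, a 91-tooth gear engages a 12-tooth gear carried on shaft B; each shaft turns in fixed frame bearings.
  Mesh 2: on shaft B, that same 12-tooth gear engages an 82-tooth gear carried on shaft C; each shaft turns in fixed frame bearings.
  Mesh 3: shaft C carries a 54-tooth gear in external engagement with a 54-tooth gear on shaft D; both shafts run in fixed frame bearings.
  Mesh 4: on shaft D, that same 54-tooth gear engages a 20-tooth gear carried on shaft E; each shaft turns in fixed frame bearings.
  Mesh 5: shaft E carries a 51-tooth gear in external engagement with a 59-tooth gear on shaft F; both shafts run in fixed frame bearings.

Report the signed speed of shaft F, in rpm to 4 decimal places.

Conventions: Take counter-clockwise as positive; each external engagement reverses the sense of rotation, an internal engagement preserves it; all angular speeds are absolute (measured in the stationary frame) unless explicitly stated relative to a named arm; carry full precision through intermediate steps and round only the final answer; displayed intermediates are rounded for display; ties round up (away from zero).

topology: fixed-axis compound train — 5 meshes, A→F
mesh 1 [91T→12T]: ω = 2793.0000×91/12 = 21180.2500 rpm, sense flips to −
mesh 2 [12T→82T]: ω = 21180.2500×12/82 = 3099.5488 rpm, sense flips to +
mesh 3 [54T→54T]: ω = 3099.5488×54/54 = 3099.5488 rpm, sense flips to −
mesh 4 [54T→20T]: ω = 3099.5488×54/20 = 8368.7817 rpm, sense flips to +
mesh 5 [51T→59T]: ω = 8368.7817×51/59 = 7234.0316 rpm, sense flips to −
signed output speed = -7234.0316 rpm

-7234.0316 rpm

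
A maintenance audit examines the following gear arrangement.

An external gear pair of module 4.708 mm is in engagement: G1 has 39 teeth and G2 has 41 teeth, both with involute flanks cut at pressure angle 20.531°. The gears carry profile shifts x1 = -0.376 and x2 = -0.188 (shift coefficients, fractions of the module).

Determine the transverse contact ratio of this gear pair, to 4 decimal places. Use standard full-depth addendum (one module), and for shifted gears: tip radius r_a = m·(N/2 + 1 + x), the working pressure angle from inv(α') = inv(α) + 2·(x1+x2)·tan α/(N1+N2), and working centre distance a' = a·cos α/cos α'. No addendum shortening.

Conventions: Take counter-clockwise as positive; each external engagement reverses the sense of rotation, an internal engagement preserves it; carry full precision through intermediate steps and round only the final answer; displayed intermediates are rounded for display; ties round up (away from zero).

1.8657

single-mesh involute tooth geometry (39T engaging 41T at module 4.708)
base radii: r_b1 = 85.974719, r_b2 = 90.383679
tip radii: r_a1 = 94.743792, r_a2 = 100.336896
inv(α') = inv(20.531°) + 2·(-0.376-0.188)·tan α/(39+41) = 0.01088747  ⇒  α' = 18.06867°
a' = a·cos α / cos α' = 188.3200·cos 20.531°/cos 18.06867° = 185.506562
action lengths: √(r_a1²−r_b1²) = 39.808715, √(r_a2²−r_b2²) = 43.569293
base pitch p_b = π·m·cos α = 13.851156
CR = (39.808715 + 43.569293 − 185.506562·sin 18.06867°)/13.851156 = 1.865688
contact ratio ≈ 1.8657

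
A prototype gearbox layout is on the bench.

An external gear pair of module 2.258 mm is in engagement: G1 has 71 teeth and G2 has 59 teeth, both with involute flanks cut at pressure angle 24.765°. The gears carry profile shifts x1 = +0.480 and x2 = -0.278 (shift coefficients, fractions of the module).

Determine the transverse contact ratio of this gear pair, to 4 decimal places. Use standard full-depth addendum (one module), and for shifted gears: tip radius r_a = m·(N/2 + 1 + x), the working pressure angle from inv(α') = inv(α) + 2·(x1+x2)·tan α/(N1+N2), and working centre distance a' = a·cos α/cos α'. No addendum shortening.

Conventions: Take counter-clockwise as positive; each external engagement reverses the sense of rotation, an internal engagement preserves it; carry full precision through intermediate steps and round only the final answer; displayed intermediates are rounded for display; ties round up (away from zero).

1.5467

topology: single-mesh involute geometry — m = 2.258, 71T/59T pair
base radii: r_b1 = 72.787060, r_b2 = 60.485022
tip radii: r_a1 = 83.500840, r_a2 = 68.241276
inv(α') = inv(24.765°) + 2·(+0.480-0.278)·tan α/(71+59) = 0.03052665  ⇒  α' = 25.14432°
a' = a·cos α / cos α' = 146.7700·cos 24.765°/cos 25.14432° = 147.222859
action lengths: √(r_a1²−r_b1²) = 40.919850, √(r_a2²−r_b2²) = 31.598004
base pitch p_b = π·m·cos α = 6.441332
CR = (40.919850 + 31.598004 − 147.222859·sin 25.14432°)/6.441332 = 1.546714
contact ratio ≈ 1.5467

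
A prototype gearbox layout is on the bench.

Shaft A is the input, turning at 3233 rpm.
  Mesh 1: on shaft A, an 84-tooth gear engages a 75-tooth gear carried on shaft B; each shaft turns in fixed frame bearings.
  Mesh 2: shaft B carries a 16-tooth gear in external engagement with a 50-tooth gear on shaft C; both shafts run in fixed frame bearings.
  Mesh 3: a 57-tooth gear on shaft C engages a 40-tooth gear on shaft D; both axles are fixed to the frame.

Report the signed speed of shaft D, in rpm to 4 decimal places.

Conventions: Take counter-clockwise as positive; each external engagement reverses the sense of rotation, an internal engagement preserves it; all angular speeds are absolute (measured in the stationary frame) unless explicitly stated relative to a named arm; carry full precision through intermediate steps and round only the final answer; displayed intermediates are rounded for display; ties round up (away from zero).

-1651.1578 rpm

topology: fixed-axis compound train — 3 meshes, A→D
mesh 1 [84T→75T]: ω = 3233.0000×84/75 = 3620.9600 rpm, sense flips to −
mesh 2 [16T→50T]: ω = 3620.9600×16/50 = 1158.7072 rpm, sense flips to +
mesh 3 [57T→40T]: ω = 1158.7072×57/40 = 1651.1578 rpm, sense flips to −
signed output speed = -1651.1578 rpm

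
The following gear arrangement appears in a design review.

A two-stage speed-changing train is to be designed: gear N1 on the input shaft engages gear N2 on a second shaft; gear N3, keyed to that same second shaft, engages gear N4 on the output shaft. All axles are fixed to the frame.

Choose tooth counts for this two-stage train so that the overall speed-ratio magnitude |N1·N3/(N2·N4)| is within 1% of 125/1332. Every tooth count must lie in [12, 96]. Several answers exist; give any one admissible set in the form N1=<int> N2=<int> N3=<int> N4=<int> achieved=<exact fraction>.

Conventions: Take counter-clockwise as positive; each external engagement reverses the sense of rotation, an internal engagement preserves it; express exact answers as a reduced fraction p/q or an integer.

class = fixed-axis compound train [2-stage, 125/1332 wanted]
target = 125/1332 in lowest terms: an exact hit needs N1·N3 = k·125 and N2·N4 = k·1332 for one integer k, every count in [12, 96]; additionally prefer no 1:1 stage (N1 ≠ N2, N3 ≠ N4)
k = 1…2: no 1:1-free in-range split of k·125 and k·1332 into factor pairs; take k = 3
k = 3: N1·N3 = 375 = 15·25, N2·N4 = 3996 = 54·74
achieved = 15·25/(54·74) = 125/1332; |achieved − target| = 0 ≤ 5/5328 ✓

N1=15 N2=54 N3=25 N4=74 achieved=125/1332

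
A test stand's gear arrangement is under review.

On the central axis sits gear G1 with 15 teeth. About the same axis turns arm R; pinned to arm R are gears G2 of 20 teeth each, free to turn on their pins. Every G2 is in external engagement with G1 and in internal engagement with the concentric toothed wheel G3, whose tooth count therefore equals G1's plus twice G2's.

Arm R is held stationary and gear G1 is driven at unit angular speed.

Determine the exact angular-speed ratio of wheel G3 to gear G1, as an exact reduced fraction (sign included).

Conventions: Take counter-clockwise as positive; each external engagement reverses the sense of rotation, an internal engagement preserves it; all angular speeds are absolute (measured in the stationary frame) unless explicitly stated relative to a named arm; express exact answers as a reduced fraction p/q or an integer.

topology: planetary set — G1 15T / G2 20T / G3 55T, arm = carrier (Willis)
ring teeth: 15 + 2·20 = 55
15(ω_sun−ω_arm) = −55(ω_ring−ω_arm),  ω_arm = 0, ω_sun = 1
ω_ring = 0 − (15/55)(1−0) = -3/11
ω_out/ω_in = -3/11

-3/11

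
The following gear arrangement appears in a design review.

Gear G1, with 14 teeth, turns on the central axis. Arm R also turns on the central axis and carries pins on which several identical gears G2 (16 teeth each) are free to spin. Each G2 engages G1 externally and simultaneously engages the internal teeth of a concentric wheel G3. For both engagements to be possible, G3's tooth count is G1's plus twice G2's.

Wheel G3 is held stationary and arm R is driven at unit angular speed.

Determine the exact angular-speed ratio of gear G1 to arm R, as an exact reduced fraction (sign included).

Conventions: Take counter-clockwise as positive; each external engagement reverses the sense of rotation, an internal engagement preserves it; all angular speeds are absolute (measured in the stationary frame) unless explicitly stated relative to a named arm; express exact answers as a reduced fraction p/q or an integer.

30/7

planetary set (14T centre, 16T on arm, 46T internal) — Willis relation
ring teeth: 14 + 2·16 = 46
14(ω_sun−ω_arm) = −46(ω_ring−ω_arm),  ω_ring = 0, ω_arm = 1
ω_sun = 1 − (46/14)(0−1) = 30/7
ω_out/ω_in = 30/7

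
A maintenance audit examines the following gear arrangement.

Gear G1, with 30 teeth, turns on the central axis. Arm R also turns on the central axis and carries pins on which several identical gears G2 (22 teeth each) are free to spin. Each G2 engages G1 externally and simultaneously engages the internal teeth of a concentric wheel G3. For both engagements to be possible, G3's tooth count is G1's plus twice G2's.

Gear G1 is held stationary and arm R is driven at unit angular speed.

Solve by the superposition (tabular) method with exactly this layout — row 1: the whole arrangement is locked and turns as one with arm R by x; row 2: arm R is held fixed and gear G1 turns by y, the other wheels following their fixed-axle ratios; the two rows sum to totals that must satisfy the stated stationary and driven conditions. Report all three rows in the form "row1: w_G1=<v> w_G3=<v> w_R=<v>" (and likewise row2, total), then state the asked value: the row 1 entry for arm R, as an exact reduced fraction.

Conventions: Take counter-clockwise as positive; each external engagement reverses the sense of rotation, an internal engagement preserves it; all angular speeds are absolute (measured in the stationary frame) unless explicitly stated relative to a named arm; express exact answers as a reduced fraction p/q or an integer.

recognized (axles ride arm R): planetary set, 30/22/74 teeth
superposition row 1 [locked train]: every member turns x
superposition row 2 [arm held]: sun y, ring −(30/74)·y, arm 0
boundary: total ω_sun = x + y = 0 and total ω_arm = x = 1  ⇒  y = -1, x = 1
row 2 ring = −(30/74)·(-1) = 15/37
totals (row 1 + row 2): sun 1 + (-1) = 0, ring 1 + 15/37 = 52/37, arm 1 + 0 = 1
asked cell (row1, arm) = 1

row1: w_G1=1 w_G3=1 w_R=1
row2: w_G1=-1 w_G3=15/37 w_R=0
total: w_G1=0 w_G3=52/37 w_R=1
asked value: 1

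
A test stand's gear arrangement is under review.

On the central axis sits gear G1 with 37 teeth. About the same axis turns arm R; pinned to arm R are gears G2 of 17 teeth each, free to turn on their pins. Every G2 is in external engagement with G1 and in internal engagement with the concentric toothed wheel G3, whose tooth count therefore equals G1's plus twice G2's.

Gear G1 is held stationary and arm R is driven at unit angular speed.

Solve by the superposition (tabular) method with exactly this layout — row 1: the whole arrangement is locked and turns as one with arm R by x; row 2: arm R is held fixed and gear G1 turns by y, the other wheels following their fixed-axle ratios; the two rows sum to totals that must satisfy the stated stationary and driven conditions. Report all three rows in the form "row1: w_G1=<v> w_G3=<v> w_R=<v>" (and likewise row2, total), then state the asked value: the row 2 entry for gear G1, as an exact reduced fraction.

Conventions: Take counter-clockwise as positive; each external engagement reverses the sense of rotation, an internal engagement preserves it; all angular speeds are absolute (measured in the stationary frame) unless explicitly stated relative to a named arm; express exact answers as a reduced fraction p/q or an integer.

class = planetary set [G3 = 37+2·17 = 71; Willis about the carrier]
row 1 (train locked, turned with arm): all members turn x
row 2 — arm fixed, fixed-axis ratios: sun y, ring −(37/71)·y, arm 0
boundary: total ω_sun = x + y = 0 and total ω_arm = x = 1  ⇒  y = -1, x = 1
row 2 ring = −(37/71)·(-1) = 37/71
totals (row 1 + row 2): sun 1 + (-1) = 0, ring 1 + 37/71 = 108/71, arm 1 + 0 = 1
asked cell (row2, sun) = -1

row1: w_G1=1 w_G3=1 w_R=1
row2: w_G1=-1 w_G3=37/71 w_R=0
total: w_G1=0 w_G3=108/71 w_R=1
asked value: -1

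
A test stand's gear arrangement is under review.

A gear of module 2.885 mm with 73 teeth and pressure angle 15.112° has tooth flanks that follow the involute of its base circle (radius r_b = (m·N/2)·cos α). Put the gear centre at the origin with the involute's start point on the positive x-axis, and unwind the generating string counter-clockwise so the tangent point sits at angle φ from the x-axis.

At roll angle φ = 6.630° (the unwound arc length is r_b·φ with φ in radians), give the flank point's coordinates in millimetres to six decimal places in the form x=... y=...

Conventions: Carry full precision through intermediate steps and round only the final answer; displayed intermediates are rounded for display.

recognized (one wheel, involute flank): single-mesh tooth geometry, m = 2.885, N = 73
pitch radius r_p = m·N/2 = 2.885·73/2 = 105.302500
base radius r_b = r_p·cos α = 105.302500·cos 15.112° = 101.660934
roll angle φ = 6.630° = 0.11571533 rad
x = r_b·(cos φ + φ·sin φ) = 102.339279
y = r_b·(sin φ − φ·cos φ) = 0.052435

x=102.339279 y=0.052435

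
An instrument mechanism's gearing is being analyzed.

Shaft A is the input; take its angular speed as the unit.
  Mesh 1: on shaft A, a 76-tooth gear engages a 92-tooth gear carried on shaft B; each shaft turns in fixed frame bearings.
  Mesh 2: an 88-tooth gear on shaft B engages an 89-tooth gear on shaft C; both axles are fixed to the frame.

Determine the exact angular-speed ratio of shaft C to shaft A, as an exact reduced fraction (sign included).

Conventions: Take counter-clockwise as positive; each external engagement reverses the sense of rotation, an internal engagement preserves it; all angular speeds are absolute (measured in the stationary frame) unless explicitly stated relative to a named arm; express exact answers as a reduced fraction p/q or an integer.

1672/2047

class = fixed-axis compound train [2 meshes; 2 ratios multiply, 2 sense flips]
mesh 1 [76T→92T]: running ratio 19/23, sense −
mesh 2 [88T→89T]: running ratio 1672/2047, sense +
ω_out/ω_in = 1672/2047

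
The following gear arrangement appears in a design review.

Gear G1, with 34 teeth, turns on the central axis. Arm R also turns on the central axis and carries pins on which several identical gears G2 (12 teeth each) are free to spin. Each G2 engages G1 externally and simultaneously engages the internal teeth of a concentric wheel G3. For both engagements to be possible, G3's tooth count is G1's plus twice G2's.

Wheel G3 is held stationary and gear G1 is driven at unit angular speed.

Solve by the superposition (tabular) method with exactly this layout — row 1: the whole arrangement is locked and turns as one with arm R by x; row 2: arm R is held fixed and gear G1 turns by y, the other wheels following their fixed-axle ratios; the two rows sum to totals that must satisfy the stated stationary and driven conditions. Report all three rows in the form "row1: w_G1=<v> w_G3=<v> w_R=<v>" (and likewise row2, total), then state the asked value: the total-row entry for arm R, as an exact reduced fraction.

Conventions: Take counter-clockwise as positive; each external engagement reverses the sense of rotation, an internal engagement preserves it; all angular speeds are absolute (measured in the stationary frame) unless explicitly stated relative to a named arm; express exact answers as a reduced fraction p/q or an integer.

recognized (axles ride arm R): planetary set, 34/12/58 teeth
row 1 (train locked, turned with arm): all members turn x
row 2 — arm fixed, fixed-axis ratios: sun y, ring −(34/58)·y, arm 0
boundary: total ω_ring = x − (34/58)·y = 0 and total ω_sun = x + y = 1  ⇒  y = 29/46, x = 17/46
row 2 ring = −(34/58)·29/46 = -17/46
totals (row 1 + row 2): sun 17/46 + 29/46 = 1, ring 17/46 + (-17/46) = 0, arm 17/46 + 0 = 17/46
asked cell (total, arm) = 17/46

row1: w_G1=17/46 w_G3=17/46 w_R=17/46
row2: w_G1=29/46 w_G3=-17/46 w_R=0
total: w_G1=1 w_G3=0 w_R=17/46
asked value: 17/46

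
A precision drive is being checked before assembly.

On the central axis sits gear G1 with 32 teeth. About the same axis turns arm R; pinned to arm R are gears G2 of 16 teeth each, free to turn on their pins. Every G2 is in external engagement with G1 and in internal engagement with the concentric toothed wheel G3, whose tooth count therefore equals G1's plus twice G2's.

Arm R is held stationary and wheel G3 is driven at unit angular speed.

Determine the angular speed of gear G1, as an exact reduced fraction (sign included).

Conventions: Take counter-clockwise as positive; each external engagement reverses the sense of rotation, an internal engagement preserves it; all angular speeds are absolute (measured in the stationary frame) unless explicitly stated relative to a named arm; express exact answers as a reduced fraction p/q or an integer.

recognized (axles ride arm R): planetary set, 32/16/64 teeth
ring teeth: 32 + 2·16 = 64
32(ω_sun−ω_arm) = −64(ω_ring−ω_arm),  ω_arm = 0, ω_ring = 1
ω_sun = 0 − (64/32)(1−0) = -2
exact speed ratio = -2

-2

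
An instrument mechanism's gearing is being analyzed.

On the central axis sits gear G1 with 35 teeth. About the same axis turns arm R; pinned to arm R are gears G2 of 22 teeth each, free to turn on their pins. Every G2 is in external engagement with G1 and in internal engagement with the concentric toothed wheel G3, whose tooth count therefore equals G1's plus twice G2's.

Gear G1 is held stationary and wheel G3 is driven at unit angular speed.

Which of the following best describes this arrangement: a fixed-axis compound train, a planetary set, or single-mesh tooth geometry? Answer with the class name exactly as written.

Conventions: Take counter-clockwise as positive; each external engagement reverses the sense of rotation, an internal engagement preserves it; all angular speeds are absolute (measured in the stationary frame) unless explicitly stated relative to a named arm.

planetary set

planetary set (35T centre, 22T on arm, 79T internal) — Willis relation
classification: planetary set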